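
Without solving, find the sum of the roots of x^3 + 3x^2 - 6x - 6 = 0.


By Vieta's formulas for x^3 + bx^2 + cx + d = 0:
  r1 + r2 + r3 = -b/a = -3
  r1*r2 + r1*r3 + r2*r3 = c/a = -6
  r1*r2*r3 = -d/a = 6


Sum = -3


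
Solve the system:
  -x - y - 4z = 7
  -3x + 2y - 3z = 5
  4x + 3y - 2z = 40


Using Cramer's rule. Expand each determinant along the first row.
D  = (-1)*[2*(-2) - (-3)*3] - (-1)*[(-3)*(-2) - (-3)*4] + (-4)*[(-3)*3 - 2*4]
  = (-1)*(5) - (-1)*(18) + (-4)*(-17) = 81
Dx = 7*[2*(-2) - (-3)*3] - (-1)*[5*(-2) - (-3)*40] + (-4)*[5*3 - 2*40]
  = 7*(5) - (-1)*(110) + (-4)*(-65) = 405
Dy = (-1)*[5*(-2) - (-3)*40] - 7*[(-3)*(-2) - (-3)*4] + (-4)*[(-3)*40 - 5*4]
  = (-1)*(110) - 7*(18) + (-4)*(-140) = 324
Dz = (-1)*[2*40 - 5*3] - (-1)*[(-3)*40 - 5*4] + 7*[(-3)*3 - 2*4]
  = (-1)*(65) - (-1)*(-140) + 7*(-17) = -324
x = Dx/D = 405/81 = 5, y = Dy/D = 324/81 = 4, z = Dz/D = -324/81 = -4
Check eq1: (-1)(5) + (-1)(4) + (-4)(-4) = 7 = 7 ✓
Check eq2: (-3)(5) + (2)(4) + (-3)(-4) = 5 = 5 ✓
Check eq3: (4)(5) + (3)(4) + (-2)(-4) = 40 = 40 ✓

x = 5, y = 4, z = -4


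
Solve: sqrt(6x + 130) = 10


Square both sides: 6x + 130 = 10^2 = 100
6x = 100 - 130 = -30
x = -5
Check: sqrt(6*(-5) + 130) = sqrt(100) = 10 ✓

x = -5


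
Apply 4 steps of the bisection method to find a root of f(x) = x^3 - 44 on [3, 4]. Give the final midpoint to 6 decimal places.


f(x) = x^3 - 44
f(3) = -17 < 0
f(4) = 20 > 0

Step 1: midpoint = (3.000000 + 4.000000)/2 = 3.500000
  f(3.500000) = -1.125000
  f(mid) < 0, so root is in [3.500000, 4.000000]

Step 2: midpoint = (3.500000 + 4.000000)/2 = 3.750000
  f(3.750000) = 8.734375
  f(mid) > 0, so root is in [3.500000, 3.750000]

Step 3: midpoint = (3.500000 + 3.750000)/2 = 3.625000
  f(3.625000) = 3.634766
  f(mid) > 0, so root is in [3.500000, 3.625000]

Step 4: midpoint = (3.500000 + 3.625000)/2 = 3.562500
  f(3.562500) = 1.213135
  f(mid) > 0, so root is in [3.500000, 3.562500]

midpoint = 3.562500


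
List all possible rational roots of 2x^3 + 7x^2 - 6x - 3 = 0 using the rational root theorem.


Rational root theorem: possible roots are ±p/q where:
  p divides the constant term (-3): p ∈ {1, 3}
  q divides the leading coefficient (2): q ∈ {1, 2}

All possible rational roots: -3, -3/2, -1, -1/2, 1/2, 1, 3/2, 3

-3, -3/2, -1, -1/2, 1/2, 1, 3/2, 3


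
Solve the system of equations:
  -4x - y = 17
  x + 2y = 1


Using Cramer's rule:
Determinant D = (-4)(2) - (1)(-1) = -8 + 1 = -7
Dx = (17)(2) - (1)(-1) = 34 + 1 = 35
Dy = (-4)(1) - (1)(17) = -4 - 17 = -21
x = Dx/D = 35/-7 = -5
y = Dy/D = -21/-7 = 3

x = -5, y = 3


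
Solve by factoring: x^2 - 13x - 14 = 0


We need two numbers that multiply to -14 and add to -13.
Those numbers are -14 and 1 (since (-14) * 1 = -14 and (-14) + 1 = -13).
So x^2 - 13x - 14 = (x - 14)(x + 1) = 0
Setting each factor to zero: x = 14 or x = -1

x = -1, x = 14


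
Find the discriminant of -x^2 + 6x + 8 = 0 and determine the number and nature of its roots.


For ax^2 + bx + c = 0, discriminant D = b^2 - 4ac
Here a = -1, b = 6, c = 8
D = (6)^2 - 4(-1)(8) = 36 + 32 = 68

D = 68 > 0 but not a perfect square
The equation has 2 distinct real irrational roots.

Discriminant = 68, 2 distinct real irrational roots


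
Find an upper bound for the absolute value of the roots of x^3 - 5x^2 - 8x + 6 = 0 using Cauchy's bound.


Cauchy's bound: all roots r satisfy |r| <= 1 + max(|a_i/a_n|) for i = 0,...,n-1
where a_n is the leading coefficient.

Coefficients: [1, -5, -8, 6]
Leading coefficient a_n = 1
Ratios |a_i/a_n|: 5, 8, 6
Maximum ratio: 8
Cauchy's bound: |r| <= 1 + 8 = 9

Upper bound = 9


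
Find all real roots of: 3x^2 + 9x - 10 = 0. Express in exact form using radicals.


Using the quadratic formula: x = (-b ± sqrt(b^2 - 4ac)) / (2a)
Here a = 3, b = 9, c = -10
Discriminant = b^2 - 4ac = 9^2 - 4(3)(-10) = 81 + 120 = 201
Since discriminant = 201 > 0, there are two real roots.
x = (-9 ± sqrt(201)) / 6
Numerically: x ≈ 0.8629 or x ≈ -3.8629

x = (-9 + sqrt(201)) / 6 or x = (-9 - sqrt(201)) / 6


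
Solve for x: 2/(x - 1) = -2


Multiply both sides by (x - 1): 2 = -2(x - 1)
Distribute: 2 = -2x + 2
-2x = 2 - 2 = 0
x = 0

x = 0


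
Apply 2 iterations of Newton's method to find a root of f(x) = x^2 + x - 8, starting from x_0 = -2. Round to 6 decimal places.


Newton's method: x_(n+1) = x_n - f(x_n)/f'(x_n)
f(x) = x^2 + x - 8
f'(x) = 2x + 1

Iteration 1:
  f(-2.000000) = -6.000000
  f'(-2.000000) = -3.000000
  x_1 = -2.000000 - (-6.000000)/(-3.000000) = -4.000000

Iteration 2:
  f(-4.000000) = 4.000000
  f'(-4.000000) = -7.000000
  x_2 = -4.000000 - (4.000000)/(-7.000000) = -3.428571

x_2 = -3.428571


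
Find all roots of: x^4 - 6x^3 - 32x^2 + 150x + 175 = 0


Let p(x) = x^4 - 6x^3 - 32x^2 + 150x + 175. By the rational root theorem (leading coefficient 1), any rational root is an integer divisor of 175: try ±1, ±2, ... in turn.
Test x = 1: value = 288 ≠ 0.
Test x = -1: value = 0 ✓, so (x + 1) is a factor.
Synthetic division by (x + 1): bring down 1; 1(-1) - 6 = -7; (-7)(-1) - 32 = -25; (-25)(-1) + 150 = 175; 175(-1) + 175 = 0 → quotient x^3 - 7x^2 - 25x + 175, remainder 0.
Continue with the quotient x^3 - 7x^2 - 25x + 175 (candidates must divide 175; re-test x = -1 first in case it repeats).
Test x = -1: value = 192 ≠ 0.
Test x = 5: value = 0 ✓, so (x - 5) is a factor.
Synthetic division by (x - 5): bring down 1; 1(5) - 7 = -2; (-2)(5) - 25 = -35; (-35)(5) + 175 = 0 → quotient x^2 - 2x - 35, remainder 0.
Solve the quadratic x^2 - 2x - 35 = 0: discriminant = (-2)^2 - 4(1)(-35) = 4 + 140 = 144.
sqrt(144) = 12, so x = (2 ± 12)/2: x = 7 or x = -5.
Collecting all roots found:

x = -5, x = -1, x = 5, x = 7


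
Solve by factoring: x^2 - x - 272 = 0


We need two numbers that multiply to -272 and add to -1.
Those numbers are 16 and -17 (since 16 * (-17) = -272 and 16 + (-17) = -1).
So x^2 - x - 272 = (x + 16)(x - 17) = 0
Setting each factor to zero: x = -16 or x = 17

x = -16, x = 17


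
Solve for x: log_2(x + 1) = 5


Convert to exponential form: x + 1 = 2^5 = 32
x = 32 - 1 = 31
Check: log_2(31 + 1) = log_2(32) = log_2(32) = 5 ✓

x = 31


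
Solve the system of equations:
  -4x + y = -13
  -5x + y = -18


Using Cramer's rule:
Determinant D = (-4)(1) - (-5)(1) = -4 + 5 = 1
Dx = (-13)(1) - (-18)(1) = -13 + 18 = 5
Dy = (-4)(-18) - (-5)(-13) = 72 - 65 = 7
x = Dx/D = 5/1 = 5
y = Dy/D = 7/1 = 7

x = 5, y = 7


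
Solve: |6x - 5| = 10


An absolute value equation |expr| = 10 gives two cases:
Case 1: 6x - 5 = 10
  6x = 15, so x = 5/2
Case 2: 6x - 5 = -10
  6x = -5, so x = -5/6

x = -5/6, x = 5/2


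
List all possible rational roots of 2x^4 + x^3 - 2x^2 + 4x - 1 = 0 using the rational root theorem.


Rational root theorem: possible roots are ±p/q where:
  p divides the constant term (-1): p ∈ {1}
  q divides the leading coefficient (2): q ∈ {1, 2}

All possible rational roots: -1, -1/2, 1/2, 1

-1, -1/2, 1/2, 1


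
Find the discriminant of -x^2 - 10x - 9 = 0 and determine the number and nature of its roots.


For ax^2 + bx + c = 0, discriminant D = b^2 - 4ac
Here a = -1, b = -10, c = -9
D = (-10)^2 - 4(-1)(-9) = 100 - 36 = 64

D = 64 > 0 and is a perfect square (sqrt = 8)
The equation has 2 distinct real rational roots.

Discriminant = 64, 2 distinct real rational roots


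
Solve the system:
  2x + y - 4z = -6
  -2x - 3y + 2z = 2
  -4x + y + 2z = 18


Using Cramer's rule. Expand each determinant along the first row.
D  = 2*[(-3)*2 - 2*1] - 1*[(-2)*2 - 2*(-4)] + (-4)*[(-2)*1 - (-3)*(-4)]
  = 2*(-8) - 1*(4) + (-4)*(-14) = 36
Dx = (-6)*[(-3)*2 - 2*1] - 1*[2*2 - 2*18] + (-4)*[2*1 - (-3)*18]
  = (-6)*(-8) - 1*(-32) + (-4)*(56) = -144
Dy = 2*[2*2 - 2*18] - (-6)*[(-2)*2 - 2*(-4)] + (-4)*[(-2)*18 - 2*(-4)]
  = 2*(-32) - (-6)*(4) + (-4)*(-28) = 72
Dz = 2*[(-3)*18 - 2*1] - 1*[(-2)*18 - 2*(-4)] + (-6)*[(-2)*1 - (-3)*(-4)]
  = 2*(-56) - 1*(-28) + (-6)*(-14) = 0
x = Dx/D = -144/36 = -4, y = Dy/D = 72/36 = 2, z = Dz/D = 0/36 = 0
Check eq1: (2)(-4) + (1)(2) + (-4)(0) = -6 = -6 ✓
Check eq2: (-2)(-4) + (-3)(2) + (2)(0) = 2 = 2 ✓
Check eq3: (-4)(-4) + (1)(2) + (2)(0) = 18 = 18 ✓

x = -4, y = 2, z = 0


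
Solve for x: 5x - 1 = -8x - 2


Starting with: 5x - 1 = -8x - 2
Move all x terms to left: (5 + 8)x = -2 + 1
Simplify: 13x = -1
Divide both sides by 13: x = -1/13

x = -1/13


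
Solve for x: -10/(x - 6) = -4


Multiply both sides by (x - 6): -10 = -4(x - 6)
Distribute: -10 = -4x + 24
-4x = -10 - 24 = -34
x = 17/2

x = 17/2


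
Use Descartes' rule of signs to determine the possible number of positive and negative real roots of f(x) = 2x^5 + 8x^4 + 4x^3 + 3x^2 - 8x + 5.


Descartes' rule of signs:

For positive roots, count sign changes in f(x) = 2x^5 + 8x^4 + 4x^3 + 3x^2 - 8x + 5:
Signs of coefficients: +, +, +, +, -, +
Number of sign changes: 2
Possible positive real roots: 2, 0

For negative roots, examine f(-x) = -2x^5 + 8x^4 - 4x^3 + 3x^2 + 8x + 5:
Signs of coefficients: -, +, -, +, +, +
Number of sign changes: 3
Possible negative real roots: 3, 1

Positive roots: 2 or 0; Negative roots: 3 or 1


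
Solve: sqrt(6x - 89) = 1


Square both sides: 6x - 89 = 1^2 = 1
6x = 1 + 89 = 90
x = 15
Check: sqrt(6*15 - 89) = sqrt(1) = 1 ✓

x = 15


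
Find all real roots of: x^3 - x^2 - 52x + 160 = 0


Let p(x) = x^3 - x^2 - 52x + 160. By the rational root theorem (leading coefficient 1), any rational root is an integer divisor of 160: try ±1, ±2, ... in turn.
Test x = 1: value = 108 ≠ 0.
Test x = -1: value = 210 ≠ 0.
Test x = 2: value = 60 ≠ 0.
Test x = -2: value = 252 ≠ 0.
Test x = 4: value = 0 ✓, so (x - 4) is a factor.
Synthetic division by (x - 4): bring down 1; 1(4) - 1 = 3; 3(4) - 52 = -40; (-40)(4) + 160 = 0 → quotient x^2 + 3x - 40, remainder 0.
Solve the quadratic x^2 + 3x - 40 = 0: discriminant = 3^2 - 4(1)(-40) = 9 + 160 = 169.
sqrt(169) = 13, so x = (-3 ± 13)/2: x = 5 or x = -8.

x = -8, x = 4, x = 5


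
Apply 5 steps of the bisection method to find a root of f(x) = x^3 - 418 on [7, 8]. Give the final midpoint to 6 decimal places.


f(x) = x^3 - 418
f(7) = -75 < 0
f(8) = 94 > 0

Step 1: midpoint = (7.000000 + 8.000000)/2 = 7.500000
  f(7.500000) = 3.875000
  f(mid) > 0, so root is in [7.000000, 7.500000]

Step 2: midpoint = (7.000000 + 7.500000)/2 = 7.250000
  f(7.250000) = -36.921875
  f(mid) < 0, so root is in [7.250000, 7.500000]

Step 3: midpoint = (7.250000 + 7.500000)/2 = 7.375000
  f(7.375000) = -16.869141
  f(mid) < 0, so root is in [7.375000, 7.500000]

Step 4: midpoint = (7.375000 + 7.500000)/2 = 7.437500
  f(7.437500) = -6.584229
  f(mid) < 0, so root is in [7.437500, 7.500000]

Step 5: midpoint = (7.437500 + 7.500000)/2 = 7.468750
  f(7.468750) = -1.376495
  f(mid) < 0, so root is in [7.468750, 7.500000]

midpoint = 7.468750


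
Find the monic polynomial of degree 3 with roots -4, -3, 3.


A monic polynomial with roots -4, -3, 3 is:
p(x) = (x + 4)(x + 3)(x - 3)
After multiplying by (x + 4): x + 4
After multiplying by (x + 3): x^2 + 7x + 12
After multiplying by (x - 3): x^3 + 4x^2 - 9x - 36

x^3 + 4x^2 - 9x - 36


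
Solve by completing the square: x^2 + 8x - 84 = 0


Start: x^2 + 8x - 84 = 0
Move constant: x^2 + 8x = 84
Half of 8 is 4, squared is 16
Add 16 to both sides: x^2 + 8x + 16 = 100
(x + 4)^2 = 100
x + 4 = ±10
x = -4 + 10 = 6 or x = -4 - 10 = -14

x = -14, x = 6


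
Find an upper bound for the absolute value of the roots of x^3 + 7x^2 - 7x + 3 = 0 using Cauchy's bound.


Cauchy's bound: all roots r satisfy |r| <= 1 + max(|a_i/a_n|) for i = 0,...,n-1
where a_n is the leading coefficient.

Coefficients: [1, 7, -7, 3]
Leading coefficient a_n = 1
Ratios |a_i/a_n|: 7, 7, 3
Maximum ratio: 7
Cauchy's bound: |r| <= 1 + 7 = 8

Upper bound = 8


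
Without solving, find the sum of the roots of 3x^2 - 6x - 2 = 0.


By Vieta's formulas for ax^2 + bx + c = 0:
  Sum of roots = -b/a
  Product of roots = c/a

Here a = 3, b = -6, c = -2
Sum = -(-6)/3 = 2
Product = -2/3 = -2/3

Sum = 2


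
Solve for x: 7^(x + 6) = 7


Express both sides with the same base.
7 = 7^1
Since the bases match, equate exponents: x + 6 = 1
So x = 1 - (6) = -5

x = -5


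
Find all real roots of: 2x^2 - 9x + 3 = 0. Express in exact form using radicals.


Using the quadratic formula: x = (-b ± sqrt(b^2 - 4ac)) / (2a)
Here a = 2, b = -9, c = 3
Discriminant = b^2 - 4ac = (-9)^2 - 4(2)(3) = 81 - 24 = 57
Since discriminant = 57 > 0, there are two real roots.
x = (9 ± sqrt(57)) / 4
Numerically: x ≈ 4.1375 or x ≈ 0.3625

x = (9 + sqrt(57)) / 4 or x = (9 - sqrt(57)) / 4


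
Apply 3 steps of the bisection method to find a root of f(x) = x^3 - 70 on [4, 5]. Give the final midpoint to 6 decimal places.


f(x) = x^3 - 70
f(4) = -6 < 0
f(5) = 55 > 0

Step 1: midpoint = (4.000000 + 5.000000)/2 = 4.500000
  f(4.500000) = 21.125000
  f(mid) > 0, so root is in [4.000000, 4.500000]

Step 2: midpoint = (4.000000 + 4.500000)/2 = 4.250000
  f(4.250000) = 6.765625
  f(mid) > 0, so root is in [4.000000, 4.250000]

Step 3: midpoint = (4.000000 + 4.250000)/2 = 4.125000
  f(4.125000) = 0.189453
  f(mid) > 0, so root is in [4.000000, 4.125000]

midpoint = 4.125000


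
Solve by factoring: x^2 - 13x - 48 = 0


We need two numbers that multiply to -48 and add to -13.
Those numbers are -16 and 3 (since (-16) * 3 = -48 and (-16) + 3 = -13).
So x^2 - 13x - 48 = (x - 16)(x + 3) = 0
Setting each factor to zero: x = 16 or x = -3

x = -3, x = 16


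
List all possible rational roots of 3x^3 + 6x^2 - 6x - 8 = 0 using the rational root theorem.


Rational root theorem: possible roots are ±p/q where:
  p divides the constant term (-8): p ∈ {1, 2, 4, 8}
  q divides the leading coefficient (3): q ∈ {1, 3}

All possible rational roots: -8, -4, -8/3, -2, -4/3, -1, -2/3, -1/3, 1/3, 2/3, 1, 4/3, 2, 8/3, 4, 8

-8, -4, -8/3, -2, -4/3, -1, -2/3, -1/3, 1/3, 2/3, 1, 4/3, 2, 8/3, 4, 8


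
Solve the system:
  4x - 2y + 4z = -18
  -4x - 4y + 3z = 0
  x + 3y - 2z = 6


Using Cramer's rule. Expand each determinant along the first row.
D  = 4*[(-4)*(-2) - 3*3] - (-2)*[(-4)*(-2) - 3*1] + 4*[(-4)*3 - (-4)*1]
  = 4*(-1) - (-2)*(5) + 4*(-8) = -26
Dx = (-18)*[(-4)*(-2) - 3*3] - (-2)*[0*(-2) - 3*6] + 4*[0*3 - (-4)*6]
  = (-18)*(-1) - (-2)*(-18) + 4*(24) = 78
Dy = 4*[0*(-2) - 3*6] - (-18)*[(-4)*(-2) - 3*1] + 4*[(-4)*6 - 0*1]
  = 4*(-18) - (-18)*(5) + 4*(-24) = -78
Dz = 4*[(-4)*6 - 0*3] - (-2)*[(-4)*6 - 0*1] + (-18)*[(-4)*3 - (-4)*1]
  = 4*(-24) - (-2)*(-24) + (-18)*(-8) = 0
x = Dx/D = 78/-26 = -3, y = Dy/D = -78/-26 = 3, z = Dz/D = 0/-26 = 0
Check eq1: (4)(-3) + (-2)(3) + (4)(0) = -18 = -18 ✓
Check eq2: (-4)(-3) + (-4)(3) + (3)(0) = 0 = 0 ✓
Check eq3: (1)(-3) + (3)(3) + (-2)(0) = 6 = 6 ✓

x = -3, y = 3, z = 0


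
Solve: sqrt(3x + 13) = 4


Square both sides: 3x + 13 = 4^2 = 16
3x = 16 - 13 = 3
x = 1
Check: sqrt(3*1 + 13) = sqrt(16) = 4 ✓

x = 1


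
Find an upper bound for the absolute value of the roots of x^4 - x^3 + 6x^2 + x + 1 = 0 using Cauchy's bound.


Cauchy's bound: all roots r satisfy |r| <= 1 + max(|a_i/a_n|) for i = 0,...,n-1
where a_n is the leading coefficient.

Coefficients: [1, -1, 6, 1, 1]
Leading coefficient a_n = 1
Ratios |a_i/a_n|: 1, 6, 1, 1
Maximum ratio: 6
Cauchy's bound: |r| <= 1 + 6 = 7

Upper bound = 7


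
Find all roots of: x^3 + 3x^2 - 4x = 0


The constant term is 0, so x = 0 is a root. Factor out x:
  x^2 + 3x - 4 = 0
Solve the quadratic x^2 + 3x - 4 = 0: discriminant = 3^2 - 4(1)(-4) = 9 + 16 = 25.
sqrt(25) = 5, so x = (-3 ± 5)/2: x = 1 or x = -4.
Collecting all roots found:

x = -4, x = 0, x = 1


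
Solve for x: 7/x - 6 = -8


Subtract -6 from both sides: 7/x = -2
Multiply both sides by x: 7 = -2 * x
Divide by -2: x = -7/2

x = -7/2


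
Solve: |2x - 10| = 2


An absolute value equation |expr| = 2 gives two cases:
Case 1: 2x - 10 = 2
  2x = 12, so x = 6
Case 2: 2x - 10 = -2
  2x = 8, so x = 4

x = 4, x = 6


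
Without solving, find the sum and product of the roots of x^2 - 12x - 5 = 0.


By Vieta's formulas for ax^2 + bx + c = 0:
  Sum of roots = -b/a
  Product of roots = c/a

Here a = 1, b = -12, c = -5
Sum = -(-12)/1 = 12
Product = -5/1 = -5

Sum = 12, Product = -5


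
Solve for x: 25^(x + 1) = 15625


Express both sides with the same base.
15625 = 25^3
Since the bases match, equate exponents: x + 1 = 3
So x = 3 - (1) = 2

x = 2


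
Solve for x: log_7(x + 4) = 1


Convert to exponential form: x + 4 = 7^1 = 7
x = 7 - 4 = 3
Check: log_7(3 + 4) = log_7(7) = log_7(7) = 1 ✓

x = 3


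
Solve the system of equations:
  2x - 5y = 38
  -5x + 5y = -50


Using Cramer's rule:
Determinant D = (2)(5) - (-5)(-5) = 10 - 25 = -15
Dx = (38)(5) - (-50)(-5) = 190 - 250 = -60
Dy = (2)(-50) - (-5)(38) = -100 + 190 = 90
x = Dx/D = -60/-15 = 4
y = Dy/D = 90/-15 = -6

x = 4, y = -6


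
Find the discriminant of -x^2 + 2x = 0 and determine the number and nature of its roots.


For ax^2 + bx + c = 0, discriminant D = b^2 - 4ac
Here a = -1, b = 2, c = 0
D = (2)^2 - 4(-1)(0) = 4 - 0 = 4

D = 4 > 0 and is a perfect square (sqrt = 2)
The equation has 2 distinct real rational roots.

Discriminant = 4, 2 distinct real rational roots


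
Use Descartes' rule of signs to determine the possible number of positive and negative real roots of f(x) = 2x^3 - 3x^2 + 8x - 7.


Descartes' rule of signs:

For positive roots, count sign changes in f(x) = 2x^3 - 3x^2 + 8x - 7:
Signs of coefficients: +, -, +, -
Number of sign changes: 3
Possible positive real roots: 3, 1

For negative roots, examine f(-x) = -2x^3 - 3x^2 - 8x - 7:
Signs of coefficients: -, -, -, -
Number of sign changes: 0
Possible negative real roots: 0

Positive roots: 3 or 1; Negative roots: 0


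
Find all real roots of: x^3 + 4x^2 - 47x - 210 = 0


Let p(x) = x^3 + 4x^2 - 47x - 210. By the rational root theorem (leading coefficient 1), any rational root is an integer divisor of 210: try ±1, ±2, ... in turn.
Test x = 1: value = -252 ≠ 0.
Test x = -1: value = -160 ≠ 0.
Test x = 2: value = -280 ≠ 0.
Test x = -2: value = -108 ≠ 0.
Test x = 3: value = -288 ≠ 0.
Test x = -3: value = -60 ≠ 0.
Test x = 5: value = -220 ≠ 0.
Test x = -5: value = 0 ✓, so (x + 5) is a factor.
Synthetic division by (x + 5): bring down 1; 1(-5) + 4 = -1; (-1)(-5) - 47 = -42; (-42)(-5) - 210 = 0 → quotient x^2 - x - 42, remainder 0.
Solve the quadratic x^2 - x - 42 = 0: discriminant = (-1)^2 - 4(1)(-42) = 1 + 168 = 169.
sqrt(169) = 13, so x = (1 ± 13)/2: x = 7 or x = -6.

x = -6, x = -5, x = 7


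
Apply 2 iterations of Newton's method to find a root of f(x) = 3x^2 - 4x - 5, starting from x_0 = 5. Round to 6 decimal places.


Newton's method: x_(n+1) = x_n - f(x_n)/f'(x_n)
f(x) = 3x^2 - 4x - 5
f'(x) = 6x - 4

Iteration 1:
  f(5.000000) = 50.000000
  f'(5.000000) = 26.000000
  x_1 = 5.000000 - (50.000000)/(26.000000) = 3.076923

Iteration 2:
  f(3.076923) = 11.094675
  f'(3.076923) = 14.461538
  x_2 = 3.076923 - (11.094675)/(14.461538) = 2.309738

x_2 = 2.309738


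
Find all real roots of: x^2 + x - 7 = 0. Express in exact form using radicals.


Using the quadratic formula: x = (-b ± sqrt(b^2 - 4ac)) / (2a)
Here a = 1, b = 1, c = -7
Discriminant = b^2 - 4ac = 1^2 - 4(1)(-7) = 1 + 28 = 29
Since discriminant = 29 > 0, there are two real roots.
x = (-1 ± sqrt(29)) / 2
Numerically: x ≈ 2.1926 or x ≈ -3.1926

x = (-1 + sqrt(29)) / 2 or x = (-1 - sqrt(29)) / 2


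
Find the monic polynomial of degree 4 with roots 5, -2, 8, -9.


A monic polynomial with roots 5, -2, 8, -9 is:
p(x) = (x - 5)(x + 2)(x - 8)(x + 9)
After multiplying by (x - 5): x - 5
After multiplying by (x + 2): x^2 - 3x - 10
After multiplying by (x - 8): x^3 - 11x^2 + 14x + 80
After multiplying by (x + 9): x^4 - 2x^3 - 85x^2 + 206x + 720

x^4 - 2x^3 - 85x^2 + 206x + 720


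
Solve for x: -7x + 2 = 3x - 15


Starting with: -7x + 2 = 3x - 15
Move all x terms to left: (-7 - 3)x = -15 - 2
Simplify: -10x = -17
Divide both sides by -10: x = 17/10

x = 17/10


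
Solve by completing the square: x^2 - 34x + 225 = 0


Start: x^2 - 34x + 225 = 0
Move constant: x^2 - 34x = -225
Half of -34 is -17, squared is 289
Add 289 to both sides: x^2 - 34x + 289 = 64
(x - 17)^2 = 64
x - 17 = ±8
x = 17 + 8 = 25 or x = 17 - 8 = 9

x = 9, x = 25


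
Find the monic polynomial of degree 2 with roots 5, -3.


A monic polynomial with roots 5, -3 is:
p(x) = (x - 5)(x + 3)
After multiplying by (x - 5): x - 5
After multiplying by (x + 3): x^2 - 2x - 15

x^2 - 2x - 15


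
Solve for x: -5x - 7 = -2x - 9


Starting with: -5x - 7 = -2x - 9
Move all x terms to left: (-5 + 2)x = -9 + 7
Simplify: -3x = -2
Divide both sides by -3: x = 2/3

x = 2/3


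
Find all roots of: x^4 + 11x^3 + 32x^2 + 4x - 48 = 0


Let p(x) = x^4 + 11x^3 + 32x^2 + 4x - 48. By the rational root theorem (leading coefficient 1), any rational root is an integer divisor of 48: try ±1, ±2, ... in turn.
Test x = 1: value = 0 ✓, so (x - 1) is a factor.
Synthetic division by (x - 1): bring down 1; 1(1) + 11 = 12; 12(1) + 32 = 44; 44(1) + 4 = 48; 48(1) - 48 = 0 → quotient x^3 + 12x^2 + 44x + 48, remainder 0.
Continue with the quotient x^3 + 12x^2 + 44x + 48 (candidates must divide 48; re-test x = 1 first in case it repeats).
Test x = 1: value = 105 ≠ 0.
Test x = -1: value = 15 ≠ 0.
Test x = 2: value = 192 ≠ 0.
Test x = -2: value = 0 ✓, so (x + 2) is a factor.
Synthetic division by (x + 2): bring down 1; 1(-2) + 12 = 10; 10(-2) + 44 = 24; 24(-2) + 48 = 0 → quotient x^2 + 10x + 24, remainder 0.
Solve the quadratic x^2 + 10x + 24 = 0: discriminant = 10^2 - 4(1)(24) = 100 - 96 = 4.
sqrt(4) = 2, so x = (-10 ± 2)/2: x = -4 or x = -6.
Collecting all roots found:

x = -6, x = -4, x = -2, x = 1


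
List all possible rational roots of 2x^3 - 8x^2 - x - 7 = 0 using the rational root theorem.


Rational root theorem: possible roots are ±p/q where:
  p divides the constant term (-7): p ∈ {1, 7}
  q divides the leading coefficient (2): q ∈ {1, 2}

All possible rational roots: -7, -7/2, -1, -1/2, 1/2, 1, 7/2, 7

-7, -7/2, -1, -1/2, 1/2, 1, 7/2, 7


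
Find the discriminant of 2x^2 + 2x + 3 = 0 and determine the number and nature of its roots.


For ax^2 + bx + c = 0, discriminant D = b^2 - 4ac
Here a = 2, b = 2, c = 3
D = (2)^2 - 4(2)(3) = 4 - 24 = -20

D = -20 < 0
The equation has no real roots (2 complex conjugate roots).

Discriminant = -20, no real roots (2 complex conjugate roots)


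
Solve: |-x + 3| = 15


An absolute value equation |expr| = 15 gives two cases:
Case 1: -x + 3 = 15
  -x = 12, so x = -12
Case 2: -x + 3 = -15
  -x = -18, so x = 18

x = -12, x = 18


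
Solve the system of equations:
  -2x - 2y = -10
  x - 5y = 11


Using Cramer's rule:
Determinant D = (-2)(-5) - (1)(-2) = 10 + 2 = 12
Dx = (-10)(-5) - (11)(-2) = 50 + 22 = 72
Dy = (-2)(11) - (1)(-10) = -22 + 10 = -12
x = Dx/D = 72/12 = 6
y = Dy/D = -12/12 = -1

x = 6, y = -1


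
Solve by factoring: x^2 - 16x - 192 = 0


We need two numbers that multiply to -192 and add to -16.
Those numbers are 8 and -24 (since 8 * (-24) = -192 and 8 + (-24) = -16).
So x^2 - 16x - 192 = (x + 8)(x - 24) = 0
Setting each factor to zero: x = -8 or x = 24

x = -8, x = 24


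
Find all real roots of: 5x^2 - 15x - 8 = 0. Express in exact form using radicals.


Using the quadratic formula: x = (-b ± sqrt(b^2 - 4ac)) / (2a)
Here a = 5, b = -15, c = -8
Discriminant = b^2 - 4ac = (-15)^2 - 4(5)(-8) = 225 + 160 = 385
Since discriminant = 385 > 0, there are two real roots.
x = (15 ± sqrt(385)) / 10
Numerically: x ≈ 3.4621 or x ≈ -0.4621

x = (15 + sqrt(385)) / 10 or x = (15 - sqrt(385)) / 10


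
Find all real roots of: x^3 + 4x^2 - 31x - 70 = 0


Let p(x) = x^3 + 4x^2 - 31x - 70. By the rational root theorem (leading coefficient 1), any rational root is an integer divisor of 70: try ±1, ±2, ... in turn.
Test x = 1: value = -96 ≠ 0.
Test x = -1: value = -36 ≠ 0.
Test x = 2: value = -108 ≠ 0.
Test x = -2: value = 0 ✓, so (x + 2) is a factor.
Synthetic division by (x + 2): bring down 1; 1(-2) + 4 = 2; 2(-2) - 31 = -35; (-35)(-2) - 70 = 0 → quotient x^2 + 2x - 35, remainder 0.
Solve the quadratic x^2 + 2x - 35 = 0: discriminant = 2^2 - 4(1)(-35) = 4 + 140 = 144.
sqrt(144) = 12, so x = (-2 ± 12)/2: x = 5 or x = -7.

x = -7, x = -2, x = 5


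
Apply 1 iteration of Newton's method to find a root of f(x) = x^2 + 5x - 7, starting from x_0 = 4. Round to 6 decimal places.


Newton's method: x_(n+1) = x_n - f(x_n)/f'(x_n)
f(x) = x^2 + 5x - 7
f'(x) = 2x + 5

Iteration 1:
  f(4.000000) = 29.000000
  f'(4.000000) = 13.000000
  x_1 = 4.000000 - (29.000000)/(13.000000) = 1.769231

x_1 = 1.769231


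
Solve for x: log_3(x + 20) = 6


Convert to exponential form: x + 20 = 3^6 = 729
x = 729 - 20 = 709
Check: log_3(709 + 20) = log_3(729) = log_3(729) = 6 ✓

x = 709


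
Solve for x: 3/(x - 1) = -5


Multiply both sides by (x - 1): 3 = -5(x - 1)
Distribute: 3 = -5x + 5
-5x = 3 - 5 = -2
x = 2/5

x = 2/5


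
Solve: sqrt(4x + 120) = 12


Square both sides: 4x + 120 = 12^2 = 144
4x = 144 - 120 = 24
x = 6
Check: sqrt(4*6 + 120) = sqrt(144) = 12 ✓

x = 6


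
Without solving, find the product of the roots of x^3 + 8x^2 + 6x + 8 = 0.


By Vieta's formulas for x^3 + bx^2 + cx + d = 0:
  r1 + r2 + r3 = -b/a = -8
  r1*r2 + r1*r3 + r2*r3 = c/a = 6
  r1*r2*r3 = -d/a = -8


Product = -8


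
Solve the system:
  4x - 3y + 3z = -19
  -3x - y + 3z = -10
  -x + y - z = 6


Using Cramer's rule. Expand each determinant along the first row.
D  = 4*[(-1)*(-1) - 3*1] - (-3)*[(-3)*(-1) - 3*(-1)] + 3*[(-3)*1 - (-1)*(-1)]
  = 4*(-2) - (-3)*(6) + 3*(-4) = -2
Dx = (-19)*[(-1)*(-1) - 3*1] - (-3)*[(-10)*(-1) - 3*6] + 3*[(-10)*1 - (-1)*6]
  = (-19)*(-2) - (-3)*(-8) + 3*(-4) = 2
Dy = 4*[(-10)*(-1) - 3*6] - (-19)*[(-3)*(-1) - 3*(-1)] + 3*[(-3)*6 - (-10)*(-1)]
  = 4*(-8) - (-19)*(6) + 3*(-28) = -2
Dz = 4*[(-1)*6 - (-10)*1] - (-3)*[(-3)*6 - (-10)*(-1)] + (-19)*[(-3)*1 - (-1)*(-1)]
  = 4*(4) - (-3)*(-28) + (-19)*(-4) = 8
x = Dx/D = 2/-2 = -1, y = Dy/D = -2/-2 = 1, z = Dz/D = 8/-2 = -4
Check eq1: (4)(-1) + (-3)(1) + (3)(-4) = -19 = -19 ✓
Check eq2: (-3)(-1) + (-1)(1) + (3)(-4) = -10 = -10 ✓
Check eq3: (-1)(-1) + (1)(1) + (-1)(-4) = 6 = 6 ✓

x = -1, y = 1, z = -4


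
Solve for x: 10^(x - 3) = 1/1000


Express both sides with the same base.
1/1000 = 10^(-3)
Since the bases match, equate exponents: x - 3 = -3
So x = -3 - (-3) = 0

x = 0


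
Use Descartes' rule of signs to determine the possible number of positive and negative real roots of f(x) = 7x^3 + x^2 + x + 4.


Descartes' rule of signs:

For positive roots, count sign changes in f(x) = 7x^3 + x^2 + x + 4:
Signs of coefficients: +, +, +, +
Number of sign changes: 0
Possible positive real roots: 0

For negative roots, examine f(-x) = -7x^3 + x^2 - x + 4:
Signs of coefficients: -, +, -, +
Number of sign changes: 3
Possible negative real roots: 3, 1

Positive roots: 0; Negative roots: 3 or 1


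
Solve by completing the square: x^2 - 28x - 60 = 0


Start: x^2 - 28x - 60 = 0
Move constant: x^2 - 28x = 60
Half of -28 is -14, squared is 196
Add 196 to both sides: x^2 - 28x + 196 = 256
(x - 14)^2 = 256
x - 14 = ±16
x = 14 + 16 = 30 or x = 14 - 16 = -2

x = -2, x = 30


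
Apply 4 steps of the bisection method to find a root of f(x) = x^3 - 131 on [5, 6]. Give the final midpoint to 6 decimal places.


f(x) = x^3 - 131
f(5) = -6 < 0
f(6) = 85 > 0

Step 1: midpoint = (5.000000 + 6.000000)/2 = 5.500000
  f(5.500000) = 35.375000
  f(mid) > 0, so root is in [5.000000, 5.500000]

Step 2: midpoint = (5.000000 + 5.500000)/2 = 5.250000
  f(5.250000) = 13.703125
  f(mid) > 0, so root is in [5.000000, 5.250000]

Step 3: midpoint = (5.000000 + 5.250000)/2 = 5.125000
  f(5.125000) = 3.611328
  f(mid) > 0, so root is in [5.000000, 5.125000]

Step 4: midpoint = (5.000000 + 5.125000)/2 = 5.062500
  f(5.062500) = -1.253662
  f(mid) < 0, so root is in [5.062500, 5.125000]

midpoint = 5.062500


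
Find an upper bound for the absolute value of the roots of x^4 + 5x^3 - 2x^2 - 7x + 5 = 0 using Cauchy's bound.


Cauchy's bound: all roots r satisfy |r| <= 1 + max(|a_i/a_n|) for i = 0,...,n-1
where a_n is the leading coefficient.

Coefficients: [1, 5, -2, -7, 5]
Leading coefficient a_n = 1
Ratios |a_i/a_n|: 5, 2, 7, 5
Maximum ratio: 7
Cauchy's bound: |r| <= 1 + 7 = 8

Upper bound = 8


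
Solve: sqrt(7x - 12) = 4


Square both sides: 7x - 12 = 4^2 = 16
7x = 16 + 12 = 28
x = 4
Check: sqrt(7*4 - 12) = sqrt(16) = 4 ✓

x = 4


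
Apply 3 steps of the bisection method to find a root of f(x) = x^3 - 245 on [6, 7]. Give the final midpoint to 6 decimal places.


f(x) = x^3 - 245
f(6) = -29 < 0
f(7) = 98 > 0

Step 1: midpoint = (6.000000 + 7.000000)/2 = 6.500000
  f(6.500000) = 29.625000
  f(mid) > 0, so root is in [6.000000, 6.500000]

Step 2: midpoint = (6.000000 + 6.500000)/2 = 6.250000
  f(6.250000) = -0.859375
  f(mid) < 0, so root is in [6.250000, 6.500000]

Step 3: midpoint = (6.250000 + 6.500000)/2 = 6.375000
  f(6.375000) = 14.083984
  f(mid) > 0, so root is in [6.250000, 6.375000]

midpoint = 6.375000


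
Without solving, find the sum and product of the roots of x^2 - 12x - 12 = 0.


By Vieta's formulas for ax^2 + bx + c = 0:
  Sum of roots = -b/a
  Product of roots = c/a

Here a = 1, b = -12, c = -12
Sum = -(-12)/1 = 12
Product = -12/1 = -12

Sum = 12, Product = -12


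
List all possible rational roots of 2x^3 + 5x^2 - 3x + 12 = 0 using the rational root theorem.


Rational root theorem: possible roots are ±p/q where:
  p divides the constant term (12): p ∈ {1, 2, 3, 4, 6, 12}
  q divides the leading coefficient (2): q ∈ {1, 2}

All possible rational roots: -12, -6, -4, -3, -2, -3/2, -1, -1/2, 1/2, 1, 3/2, 2, 3, 4, 6, 12

-12, -6, -4, -3, -2, -3/2, -1, -1/2, 1/2, 1, 3/2, 2, 3, 4, 6, 12


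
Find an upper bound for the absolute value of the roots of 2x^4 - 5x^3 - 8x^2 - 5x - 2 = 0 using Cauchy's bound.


Cauchy's bound: all roots r satisfy |r| <= 1 + max(|a_i/a_n|) for i = 0,...,n-1
where a_n is the leading coefficient.

Coefficients: [2, -5, -8, -5, -2]
Leading coefficient a_n = 2
Ratios |a_i/a_n|: 5/2, 4, 5/2, 1
Maximum ratio: 4
Cauchy's bound: |r| <= 1 + 4 = 5

Upper bound = 5


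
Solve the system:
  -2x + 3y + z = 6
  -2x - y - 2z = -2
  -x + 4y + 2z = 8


Using Cramer's rule. Expand each determinant along the first row.
D  = (-2)*[(-1)*2 - (-2)*4] - 3*[(-2)*2 - (-2)*(-1)] + 1*[(-2)*4 - (-1)*(-1)]
  = (-2)*(6) - 3*(-6) + 1*(-9) = -3
Dx = 6*[(-1)*2 - (-2)*4] - 3*[(-2)*2 - (-2)*8] + 1*[(-2)*4 - (-1)*8]
  = 6*(6) - 3*(12) + 1*(0) = 0
Dy = (-2)*[(-2)*2 - (-2)*8] - 6*[(-2)*2 - (-2)*(-1)] + 1*[(-2)*8 - (-2)*(-1)]
  = (-2)*(12) - 6*(-6) + 1*(-18) = -6
Dz = (-2)*[(-1)*8 - (-2)*4] - 3*[(-2)*8 - (-2)*(-1)] + 6*[(-2)*4 - (-1)*(-1)]
  = (-2)*(0) - 3*(-18) + 6*(-9) = 0
x = Dx/D = 0/-3 = 0, y = Dy/D = -6/-3 = 2, z = Dz/D = 0/-3 = 0
Check eq1: (-2)(0) + (3)(2) + (1)(0) = 6 = 6 ✓
Check eq2: (-2)(0) + (-1)(2) + (-2)(0) = -2 = -2 ✓
Check eq3: (-1)(0) + (4)(2) + (2)(0) = 8 = 8 ✓

x = 0, y = 2, z = 0


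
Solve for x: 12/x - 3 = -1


Subtract -3 from both sides: 12/x = 2
Multiply both sides by x: 12 = 2 * x
Divide by 2: x = 6

x = 6


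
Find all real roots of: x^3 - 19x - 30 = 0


Let p(x) = x^3 - 19x - 30. By the rational root theorem (leading coefficient 1), any rational root is an integer divisor of 30: try ±1, ±2, ... in turn.
Test x = 1: value = -48 ≠ 0.
Test x = -1: value = -12 ≠ 0.
Test x = 2: value = -60 ≠ 0.
Test x = -2: value = 0 ✓, so (x + 2) is a factor.
Synthetic division by (x + 2): bring down 1; 1(-2) + 0 = -2; (-2)(-2) - 19 = -15; (-15)(-2) - 30 = 0 → quotient x^2 - 2x - 15, remainder 0.
Solve the quadratic x^2 - 2x - 15 = 0: discriminant = (-2)^2 - 4(1)(-15) = 4 + 60 = 64.
sqrt(64) = 8, so x = (2 ± 8)/2: x = 5 or x = -3.

x = -3, x = -2, x = 5


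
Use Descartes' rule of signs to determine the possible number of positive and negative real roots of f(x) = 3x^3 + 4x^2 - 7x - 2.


Descartes' rule of signs:

For positive roots, count sign changes in f(x) = 3x^3 + 4x^2 - 7x - 2:
Signs of coefficients: +, +, -, -
Number of sign changes: 1
Possible positive real roots: 1

For negative roots, examine f(-x) = -3x^3 + 4x^2 + 7x - 2:
Signs of coefficients: -, +, +, -
Number of sign changes: 2
Possible negative real roots: 2, 0

Positive roots: 1; Negative roots: 2 or 0


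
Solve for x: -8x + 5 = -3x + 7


Starting with: -8x + 5 = -3x + 7
Move all x terms to left: (-8 + 3)x = 7 - 5
Simplify: -5x = 2
Divide both sides by -5: x = -2/5

x = -2/5


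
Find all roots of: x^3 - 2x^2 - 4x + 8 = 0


Let p(x) = x^3 - 2x^2 - 4x + 8. By the rational root theorem (leading coefficient 1), any rational root is an integer divisor of 8: try ±1, ±2, ... in turn.
Test x = 1: value = 3 ≠ 0.
Test x = -1: value = 9 ≠ 0.
Test x = 2: value = 0 ✓, so (x - 2) is a factor.
Synthetic division by (x - 2): bring down 1; 1(2) - 2 = 0; 0(2) - 4 = -4; (-4)(2) + 8 = 0 → quotient x^2 - 4, remainder 0.
Solve the quadratic x^2 - 4 = 0: discriminant = 0^2 - 4(1)(-4) = 0 + 16 = 16.
sqrt(16) = 4, so x = (0 ± 4)/2: x = 2 or x = -2.
Collecting all roots found:

x = -2, x = 2 (multiplicity 2)


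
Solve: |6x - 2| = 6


An absolute value equation |expr| = 6 gives two cases:
Case 1: 6x - 2 = 6
  6x = 8, so x = 4/3
Case 2: 6x - 2 = -6
  6x = -4, so x = -2/3

x = -2/3, x = 4/3


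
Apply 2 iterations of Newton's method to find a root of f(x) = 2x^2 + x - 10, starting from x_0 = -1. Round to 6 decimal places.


Newton's method: x_(n+1) = x_n - f(x_n)/f'(x_n)
f(x) = 2x^2 + x - 10
f'(x) = 4x + 1

Iteration 1:
  f(-1.000000) = -9.000000
  f'(-1.000000) = -3.000000
  x_1 = -1.000000 - (-9.000000)/(-3.000000) = -4.000000

Iteration 2:
  f(-4.000000) = 18.000000
  f'(-4.000000) = -15.000000
  x_2 = -4.000000 - (18.000000)/(-15.000000) = -2.800000

x_2 = -2.800000


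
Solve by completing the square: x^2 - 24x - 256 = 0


Start: x^2 - 24x - 256 = 0
Move constant: x^2 - 24x = 256
Half of -24 is -12, squared is 144
Add 144 to both sides: x^2 - 24x + 144 = 400
(x - 12)^2 = 400
x - 12 = ±20
x = 12 + 20 = 32 or x = 12 - 20 = -8

x = -8, x = 32


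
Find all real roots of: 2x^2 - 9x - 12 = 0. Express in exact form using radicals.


Using the quadratic formula: x = (-b ± sqrt(b^2 - 4ac)) / (2a)
Here a = 2, b = -9, c = -12
Discriminant = b^2 - 4ac = (-9)^2 - 4(2)(-12) = 81 + 96 = 177
Since discriminant = 177 > 0, there are two real roots.
x = (9 ± sqrt(177)) / 4
Numerically: x ≈ 5.5760 or x ≈ -1.0760

x = (9 + sqrt(177)) / 4 or x = (9 - sqrt(177)) / 4


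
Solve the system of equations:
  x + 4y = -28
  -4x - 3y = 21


Using Cramer's rule:
Determinant D = (1)(-3) - (-4)(4) = -3 + 16 = 13
Dx = (-28)(-3) - (21)(4) = 84 - 84 = 0
Dy = (1)(21) - (-4)(-28) = 21 - 112 = -91
x = Dx/D = 0/13 = 0
y = Dy/D = -91/13 = -7

x = 0, y = -7


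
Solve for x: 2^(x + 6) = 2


Express both sides with the same base.
2 = 2^1
Since the bases match, equate exponents: x + 6 = 1
So x = 1 - (6) = -5

x = -5


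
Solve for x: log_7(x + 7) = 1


Convert to exponential form: x + 7 = 7^1 = 7
x = 7 - 7 = 0
Check: log_7(0 + 7) = log_7(7) = log_7(7) = 1 ✓

x = 0


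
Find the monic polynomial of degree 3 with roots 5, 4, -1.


A monic polynomial with roots 5, 4, -1 is:
p(x) = (x - 5)(x - 4)(x + 1)
After multiplying by (x - 5): x - 5
After multiplying by (x - 4): x^2 - 9x + 20
After multiplying by (x + 1): x^3 - 8x^2 + 11x + 20

x^3 - 8x^2 + 11x + 20


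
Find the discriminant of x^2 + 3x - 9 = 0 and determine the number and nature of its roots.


For ax^2 + bx + c = 0, discriminant D = b^2 - 4ac
Here a = 1, b = 3, c = -9
D = (3)^2 - 4(1)(-9) = 9 + 36 = 45

D = 45 > 0 but not a perfect square
The equation has 2 distinct real irrational roots.

Discriminant = 45, 2 distinct real irrational roots


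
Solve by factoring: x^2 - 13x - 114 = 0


We need two numbers that multiply to -114 and add to -13.
Those numbers are 6 and -19 (since 6 * (-19) = -114 and 6 + (-19) = -13).
So x^2 - 13x - 114 = (x + 6)(x - 19) = 0
Setting each factor to zero: x = -6 or x = 19

x = -6, x = 19


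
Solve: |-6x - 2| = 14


An absolute value equation |expr| = 14 gives two cases:
Case 1: -6x - 2 = 14
  -6x = 16, so x = -8/3
Case 2: -6x - 2 = -14
  -6x = -12, so x = 2

x = -8/3, x = 2


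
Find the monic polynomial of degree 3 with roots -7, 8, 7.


A monic polynomial with roots -7, 8, 7 is:
p(x) = (x + 7)(x - 8)(x - 7)
After multiplying by (x + 7): x + 7
After multiplying by (x - 8): x^2 - x - 56
After multiplying by (x - 7): x^3 - 8x^2 - 49x + 392

x^3 - 8x^2 - 49x + 392


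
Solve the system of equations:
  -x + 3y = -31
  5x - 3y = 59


Using Cramer's rule:
Determinant D = (-1)(-3) - (5)(3) = 3 - 15 = -12
Dx = (-31)(-3) - (59)(3) = 93 - 177 = -84
Dy = (-1)(59) - (5)(-31) = -59 + 155 = 96
x = Dx/D = -84/-12 = 7
y = Dy/D = 96/-12 = -8

x = 7, y = -8


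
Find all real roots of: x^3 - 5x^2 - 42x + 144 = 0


Let p(x) = x^3 - 5x^2 - 42x + 144. By the rational root theorem (leading coefficient 1), any rational root is an integer divisor of 144: try ±1, ±2, ... in turn.
Test x = 1: value = 98 ≠ 0.
Test x = -1: value = 180 ≠ 0.
Test x = 2: value = 48 ≠ 0.
Test x = -2: value = 200 ≠ 0.
Test x = 3: value = 0 ✓, so (x - 3) is a factor.
Synthetic division by (x - 3): bring down 1; 1(3) - 5 = -2; (-2)(3) - 42 = -48; (-48)(3) + 144 = 0 → quotient x^2 - 2x - 48, remainder 0.
Solve the quadratic x^2 - 2x - 48 = 0: discriminant = (-2)^2 - 4(1)(-48) = 4 + 192 = 196.
sqrt(196) = 14, so x = (2 ± 14)/2: x = 8 or x = -6.

x = -6, x = 3, x = 8


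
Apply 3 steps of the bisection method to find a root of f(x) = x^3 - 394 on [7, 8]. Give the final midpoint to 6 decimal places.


f(x) = x^3 - 394
f(7) = -51 < 0
f(8) = 118 > 0

Step 1: midpoint = (7.000000 + 8.000000)/2 = 7.500000
  f(7.500000) = 27.875000
  f(mid) > 0, so root is in [7.000000, 7.500000]

Step 2: midpoint = (7.000000 + 7.500000)/2 = 7.250000
  f(7.250000) = -12.921875
  f(mid) < 0, so root is in [7.250000, 7.500000]

Step 3: midpoint = (7.250000 + 7.500000)/2 = 7.375000
  f(7.375000) = 7.130859
  f(mid) > 0, so root is in [7.250000, 7.375000]

midpoint = 7.375000


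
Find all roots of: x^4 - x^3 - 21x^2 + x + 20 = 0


Let p(x) = x^4 - x^3 - 21x^2 + x + 20. By the rational root theorem (leading coefficient 1), any rational root is an integer divisor of 20: try ±1, ±2, ... in turn.
Test x = 1: value = 0 ✓, so (x - 1) is a factor.
Synthetic division by (x - 1): bring down 1; 1(1) - 1 = 0; 0(1) - 21 = -21; (-21)(1) + 1 = -20; (-20)(1) + 20 = 0 → quotient x^3 - 21x - 20, remainder 0.
Continue with the quotient x^3 - 21x - 20 (candidates must divide 20; re-test x = 1 first in case it repeats).
Test x = 1: value = -40 ≠ 0.
Test x = -1: value = 0 ✓, so (x + 1) is a factor.
Synthetic division by (x + 1): bring down 1; 1(-1) + 0 = -1; (-1)(-1) - 21 = -20; (-20)(-1) - 20 = 0 → quotient x^2 - x - 20, remainder 0.
Solve the quadratic x^2 - x - 20 = 0: discriminant = (-1)^2 - 4(1)(-20) = 1 + 80 = 81.
sqrt(81) = 9, so x = (1 ± 9)/2: x = 5 or x = -4.
Collecting all roots found:

x = -4, x = -1, x = 1, x = 5


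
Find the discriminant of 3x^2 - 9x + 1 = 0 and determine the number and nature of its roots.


For ax^2 + bx + c = 0, discriminant D = b^2 - 4ac
Here a = 3, b = -9, c = 1
D = (-9)^2 - 4(3)(1) = 81 - 12 = 69

D = 69 > 0 but not a perfect square
The equation has 2 distinct real irrational roots.

Discriminant = 69, 2 distinct real irrational roots


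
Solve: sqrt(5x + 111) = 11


Square both sides: 5x + 111 = 11^2 = 121
5x = 121 - 111 = 10
x = 2
Check: sqrt(5*2 + 111) = sqrt(121) = 11 ✓

x = 2


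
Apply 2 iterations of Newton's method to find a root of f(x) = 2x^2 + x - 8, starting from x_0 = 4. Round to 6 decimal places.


Newton's method: x_(n+1) = x_n - f(x_n)/f'(x_n)
f(x) = 2x^2 + x - 8
f'(x) = 4x + 1

Iteration 1:
  f(4.000000) = 28.000000
  f'(4.000000) = 17.000000
  x_1 = 4.000000 - (28.000000)/(17.000000) = 2.352941

Iteration 2:
  f(2.352941) = 5.425606
  f'(2.352941) = 10.411765
  x_2 = 2.352941 - (5.425606)/(10.411765) = 1.831838

x_2 = 1.831838
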